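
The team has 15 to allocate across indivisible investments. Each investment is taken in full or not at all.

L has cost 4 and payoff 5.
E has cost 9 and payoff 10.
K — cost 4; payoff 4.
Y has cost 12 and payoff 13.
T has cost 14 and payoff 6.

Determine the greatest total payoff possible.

15

Allowing fractional choices, the relaxed optimum would be about 17.2, but investments are indivisible.
L + E: cost 4 + 9 = 13 ≤ 15, payoff 5 + 10 = 15.
E + K: cost 9 + 4 = 13 ≤ 15, payoff 10 + 4 = 14.
Y: cost 12 ≤ 15, payoff 13.
Best is L and E with total payoff 15.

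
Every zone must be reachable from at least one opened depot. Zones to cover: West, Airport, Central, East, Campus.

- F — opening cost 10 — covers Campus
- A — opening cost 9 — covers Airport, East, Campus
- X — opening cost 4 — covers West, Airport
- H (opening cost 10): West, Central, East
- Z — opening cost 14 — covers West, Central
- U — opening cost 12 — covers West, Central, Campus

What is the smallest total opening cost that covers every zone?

19

This is an integer covering problem.
The greedy cost-per-new-zone heuristic would pick X, A, and H for 23, but a cheaper cover exists.
Choose A and H: together they cover West, Airport, Central, East, Campus — every zone.
Total opening cost: 9 + 10 = 19.
No cover costs less than 19.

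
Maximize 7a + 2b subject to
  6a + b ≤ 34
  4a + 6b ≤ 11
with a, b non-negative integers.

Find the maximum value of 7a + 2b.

(a,b)=(2,0) is feasible, giving 14.
(a,b)=(1,1) is feasible, giving 9.
(a,b)=(1,0) is feasible, giving 7.
No feasible integer point exceeds 14.

14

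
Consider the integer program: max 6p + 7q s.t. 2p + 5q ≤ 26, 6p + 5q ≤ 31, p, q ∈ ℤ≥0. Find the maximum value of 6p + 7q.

(p,q)=(0,5): 2·0+5·5=25≤26, 6·0+5·5=25≤31, objective 35.
(p,q)=(1,4): 2·1+5·4=22≤26, 6·1+5·4=26≤31, objective 34.
(p,q)=(2,3): 2·2+5·3=19≤26, 6·2+5·3=27≤31, objective 33.
(p,q)=(0,4): 2·0+5·4=20≤26, 6·0+5·4=20≤31, objective 28.
No feasible integer point exceeds 35.

35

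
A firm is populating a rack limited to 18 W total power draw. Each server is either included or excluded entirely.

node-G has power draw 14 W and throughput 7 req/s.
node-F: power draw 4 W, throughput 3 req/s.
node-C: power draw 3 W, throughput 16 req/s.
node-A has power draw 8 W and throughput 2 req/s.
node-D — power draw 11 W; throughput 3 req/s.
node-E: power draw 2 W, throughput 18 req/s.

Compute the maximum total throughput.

This is a 0-1 knapsack instance.
Take node-F, node-C, node-A, and node-E: power draw 4 + 3 + 8 + 2 = 17 ≤ 18, throughput 3 + 16 + 2 + 18 = 39.
No other feasible combination does better.

39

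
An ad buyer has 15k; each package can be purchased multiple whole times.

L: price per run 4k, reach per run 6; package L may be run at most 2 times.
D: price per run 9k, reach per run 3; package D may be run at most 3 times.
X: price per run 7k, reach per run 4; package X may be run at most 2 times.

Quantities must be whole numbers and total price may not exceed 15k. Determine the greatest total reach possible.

L has the best ratio (6/4); taking only L gives at most 2×6 = 12 (stopped by the supply cap of 2).
Mixing does better — 2×L and 1×X: price 15 ≤ 15, reach 2·6 + 1·4 = 16.

16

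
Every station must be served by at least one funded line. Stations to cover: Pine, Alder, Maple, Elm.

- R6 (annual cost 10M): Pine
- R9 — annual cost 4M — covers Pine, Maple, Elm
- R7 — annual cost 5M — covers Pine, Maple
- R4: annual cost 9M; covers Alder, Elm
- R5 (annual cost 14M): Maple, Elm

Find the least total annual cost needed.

13

This is a weighted set-cover instance.
Choose R9 and R4: together they cover Pine, Alder, Maple, Elm — every station.
Total annual cost: 4 + 9 = 13.
No cover costs less than 13.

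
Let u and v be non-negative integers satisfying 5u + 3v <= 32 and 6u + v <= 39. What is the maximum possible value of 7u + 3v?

42

Relaxing integrality, the LP optimum is 44.80 at (u,v) = (6.4, 0), which is not an integer point.
(u,v)=(6,0): 5·6+3·0=30≤32, 6·6+1·0=36≤39, objective 42.
(u,v)=(5,1): 5·5+3·1=28≤32, 6·5+1·1=31≤39, objective 38.
(u,v)=(5,0): 5·5+3·0=25≤32, 6·5+1·0=30≤39, objective 35.
The best lattice point is (6,0), giving 42.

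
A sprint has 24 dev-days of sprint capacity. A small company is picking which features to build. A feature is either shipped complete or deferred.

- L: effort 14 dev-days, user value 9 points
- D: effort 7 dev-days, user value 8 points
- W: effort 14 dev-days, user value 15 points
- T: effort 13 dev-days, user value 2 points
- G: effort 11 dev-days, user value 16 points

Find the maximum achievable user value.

Allowing fractional choices, the relaxed optimum would be about 30.4, but features are indivisible.
D + W: effort 7 + 14 = 21 ≤ 24, user value 8 + 15 = 23.
D + G: effort 7 + 11 = 18 ≤ 24, user value 8 + 16 = 24.
Best is D and G with total user value 24.

24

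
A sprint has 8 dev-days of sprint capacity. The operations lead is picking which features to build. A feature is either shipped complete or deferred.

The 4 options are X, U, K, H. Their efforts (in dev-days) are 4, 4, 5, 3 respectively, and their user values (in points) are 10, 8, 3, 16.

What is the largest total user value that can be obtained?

Allowing fractional choices, the relaxed optimum would be about 28.0, but features are indivisible.
X + H: effort 4 + 3 = 7 ≤ 8, user value 10 + 16 = 26.
U + H: effort 4 + 3 = 7 ≤ 8, user value 8 + 16 = 24.
K + H: effort 5 + 3 = 8 ≤ 8, user value 3 + 16 = 19.
Best is X and H with total user value 26.

26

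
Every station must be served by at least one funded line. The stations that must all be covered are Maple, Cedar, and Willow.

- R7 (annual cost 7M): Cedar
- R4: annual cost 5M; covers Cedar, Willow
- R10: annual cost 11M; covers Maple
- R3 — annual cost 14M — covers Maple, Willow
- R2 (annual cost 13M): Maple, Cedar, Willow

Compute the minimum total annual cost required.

13

This is a weighted set-cover instance.
The greedy cost-per-new-station heuristic would pick R4 and R10 for 16, but a cheaper cover exists.
R2 alone covers Maple, Cedar, Willow — every station.
Total annual cost: 13.
No cover costs less than 13.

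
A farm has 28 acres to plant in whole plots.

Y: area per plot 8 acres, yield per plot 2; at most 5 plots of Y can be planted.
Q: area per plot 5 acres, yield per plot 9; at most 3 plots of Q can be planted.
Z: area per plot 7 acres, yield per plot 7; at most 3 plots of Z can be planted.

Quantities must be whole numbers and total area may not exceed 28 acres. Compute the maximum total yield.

34

Take 3×Q and 1×Z: area 22 ≤ 28, yield 3·9 + 1·7 = 34.
Q has the best ratio (9/5) and is taken to its limit of 3; remaining capacity is filled optimally with the others.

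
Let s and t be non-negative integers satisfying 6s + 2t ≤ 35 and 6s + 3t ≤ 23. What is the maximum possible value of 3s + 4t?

28

(s,t)=(0,7): 6·0+2·7=14≤35, 6·0+3·7=21≤23, objective 28.
(s,t)=(0,6): 6·0+2·6=12≤35, 6·0+3·6=18≤23, objective 24.
No feasible integer point exceeds 28.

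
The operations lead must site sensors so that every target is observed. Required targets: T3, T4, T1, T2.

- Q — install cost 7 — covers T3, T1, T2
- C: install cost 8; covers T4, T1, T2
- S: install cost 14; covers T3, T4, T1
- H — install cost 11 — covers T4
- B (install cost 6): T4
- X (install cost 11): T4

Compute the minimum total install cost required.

This is an integer covering problem.
Choose Q and B: together they cover T3, T4, T1, T2 — every target.
Total install cost: 7 + 6 = 13.

13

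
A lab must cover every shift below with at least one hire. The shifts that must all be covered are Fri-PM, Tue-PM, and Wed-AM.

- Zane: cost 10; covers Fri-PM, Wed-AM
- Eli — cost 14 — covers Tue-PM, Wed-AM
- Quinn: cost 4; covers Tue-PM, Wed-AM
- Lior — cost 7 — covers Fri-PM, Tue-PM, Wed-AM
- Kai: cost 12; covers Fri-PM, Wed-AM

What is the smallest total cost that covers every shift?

This is a weighted set-cover instance.
The greedy cost-per-new-shift heuristic would pick Quinn and Lior for 11, but a cheaper cover exists.
Lior alone covers Fri-PM, Tue-PM, Wed-AM — every shift.
Total cost: 7.
No cover costs less than 7.

7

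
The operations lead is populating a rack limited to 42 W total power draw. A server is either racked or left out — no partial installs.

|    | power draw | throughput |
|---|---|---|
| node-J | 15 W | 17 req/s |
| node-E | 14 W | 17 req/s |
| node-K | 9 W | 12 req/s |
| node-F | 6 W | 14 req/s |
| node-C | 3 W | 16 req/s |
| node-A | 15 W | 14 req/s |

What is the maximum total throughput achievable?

64

Treat it as a binary knapsack problem.
Take node-J, node-E, node-F, and node-C: power draw 15 + 14 + 6 + 3 = 38 ≤ 42, throughput 17 + 17 + 14 + 16 = 64.
No other feasible combination does better.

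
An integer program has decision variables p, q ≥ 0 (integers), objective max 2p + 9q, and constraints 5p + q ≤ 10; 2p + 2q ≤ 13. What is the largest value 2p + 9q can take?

54

(p,q)=(0,6) is feasible, giving 54.
(p,q)=(1,5) is feasible, giving 47.
(p,q)=(0,5) is feasible, giving 45.
No feasible integer point exceeds 54.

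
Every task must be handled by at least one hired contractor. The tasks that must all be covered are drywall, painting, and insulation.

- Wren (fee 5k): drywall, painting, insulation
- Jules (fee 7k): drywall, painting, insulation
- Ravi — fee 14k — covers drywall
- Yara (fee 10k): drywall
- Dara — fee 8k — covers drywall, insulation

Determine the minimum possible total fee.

Wren alone covers drywall, painting, insulation — every task.
Total fee: 5.
No cover costs less than 5.

5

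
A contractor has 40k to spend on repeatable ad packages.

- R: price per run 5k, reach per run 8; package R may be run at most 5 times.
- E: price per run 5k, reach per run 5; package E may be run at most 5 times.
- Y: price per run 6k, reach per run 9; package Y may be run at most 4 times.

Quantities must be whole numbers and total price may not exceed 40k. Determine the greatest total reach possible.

60

Take 3×R and 4×Y: price 39 ≤ 40, reach 3·8 + 4·9 = 60.
No other integer combination yields more.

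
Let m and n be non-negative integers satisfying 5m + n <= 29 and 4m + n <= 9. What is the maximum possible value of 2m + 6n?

54

(m,n)=(0,9): 5·0+1·9=9≤29, 4·0+1·9=9≤9, objective 54.
(m,n)=(0,8): 5·0+1·8=8≤29, 4·0+1·8=8≤9, objective 48.
The best lattice point is (0,9), giving 54.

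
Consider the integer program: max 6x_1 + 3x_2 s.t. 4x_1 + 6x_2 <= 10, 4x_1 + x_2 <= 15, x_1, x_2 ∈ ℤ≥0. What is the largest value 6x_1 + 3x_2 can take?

The continuous relaxation peaks at (2.5, 0) with value 15.00; rounding to a feasible lattice point costs some objective.
(x_1,x_2)=(2,0): 4·2+6·0=8≤10, 4·2+1·0=8≤15, objective 12.
(x_1,x_2)=(1,1): 4·1+6·1=10≤10, 4·1+1·1=5≤15, objective 9.
The best lattice point is (2,0), giving 12.

12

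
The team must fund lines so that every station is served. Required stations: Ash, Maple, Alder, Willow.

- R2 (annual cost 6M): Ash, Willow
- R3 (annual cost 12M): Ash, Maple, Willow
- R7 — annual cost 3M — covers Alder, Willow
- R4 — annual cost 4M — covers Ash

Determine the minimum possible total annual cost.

15

The greedy cost-per-new-station heuristic would pick R7, R4, and R3 for 19, but a cheaper cover exists.
Choose R3 and R7: together they cover Ash, Maple, Alder, Willow — every station.
Total annual cost: 12 + 3 = 15.
No cover costs less than 15.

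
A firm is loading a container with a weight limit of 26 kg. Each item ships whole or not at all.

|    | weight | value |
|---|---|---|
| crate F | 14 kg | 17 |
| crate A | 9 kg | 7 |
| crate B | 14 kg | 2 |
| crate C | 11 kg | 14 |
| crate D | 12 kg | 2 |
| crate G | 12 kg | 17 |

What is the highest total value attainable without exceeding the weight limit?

Allowing fractional choices, the relaxed optimum would be about 34.6, but items are indivisible.
crate F + crate G: weight 14 + 12 = 26 ≤ 26, value 17 + 17 = 34.
crate F + crate C: weight 14 + 11 = 25 ≤ 26, value 17 + 14 = 31.
crate C + crate G: weight 11 + 12 = 23 ≤ 26, value 14 + 17 = 31.
Best is crate F and crate G with total value 34.

34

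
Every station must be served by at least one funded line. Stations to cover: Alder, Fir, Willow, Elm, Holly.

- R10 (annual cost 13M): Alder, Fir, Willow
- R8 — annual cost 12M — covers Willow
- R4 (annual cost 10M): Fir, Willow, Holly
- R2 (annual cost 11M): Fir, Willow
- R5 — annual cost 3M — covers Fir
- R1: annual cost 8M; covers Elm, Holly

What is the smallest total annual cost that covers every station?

The greedy cost-per-new-station heuristic would pick R5, R1, and R10 for 24, but a cheaper cover exists.
Choose R10 and R1: together they cover Alder, Fir, Willow, Elm, Holly — every station.
Total annual cost: 13 + 8 = 21.
No cover costs less than 21.

21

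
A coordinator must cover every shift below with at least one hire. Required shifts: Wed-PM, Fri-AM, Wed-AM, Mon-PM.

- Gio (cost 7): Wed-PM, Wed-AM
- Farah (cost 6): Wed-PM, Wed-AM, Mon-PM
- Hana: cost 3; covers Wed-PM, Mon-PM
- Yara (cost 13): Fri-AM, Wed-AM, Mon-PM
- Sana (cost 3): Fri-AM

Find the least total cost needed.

9

The greedy cost-per-new-shift heuristic would pick Hana, Sana, and Farah for 12, but a cheaper cover exists.
Choose Farah and Sana: together they cover Wed-PM, Fri-AM, Wed-AM, Mon-PM — every shift.
Total cost: 6 + 3 = 9.
No cover costs less than 9.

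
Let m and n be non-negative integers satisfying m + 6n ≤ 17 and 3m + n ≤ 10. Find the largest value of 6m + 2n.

20

(m,n)=(3,1) is feasible, giving 20.
(m,n)=(3,0) is feasible, giving 18.
The best lattice point is (3,1), giving 20.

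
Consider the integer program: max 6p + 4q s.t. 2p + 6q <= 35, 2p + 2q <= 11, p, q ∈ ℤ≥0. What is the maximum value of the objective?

30

Relaxing integrality, the LP optimum is 33.00 at (p,q) = (5.5, 0), which is not an integer point.
(p,q)=(5,0): 2·5+6·0=10≤35, 2·5+2·0=10≤11, objective 30.
(p,q)=(4,1): 2·4+6·1=14≤35, 2·4+2·1=10≤11, objective 28.
(p,q)=(4,0): 2·4+6·0=8≤35, 2·4+2·0=8≤11, objective 24.
Maximum is 30 at (p,q)=(5,0).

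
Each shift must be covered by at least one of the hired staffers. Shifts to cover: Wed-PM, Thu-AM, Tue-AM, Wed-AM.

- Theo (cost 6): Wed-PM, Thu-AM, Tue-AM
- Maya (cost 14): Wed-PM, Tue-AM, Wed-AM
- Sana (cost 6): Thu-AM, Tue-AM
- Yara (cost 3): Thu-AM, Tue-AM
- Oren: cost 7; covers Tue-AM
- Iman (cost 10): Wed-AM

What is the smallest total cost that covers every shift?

The greedy cost-per-new-shift heuristic would pick Yara, Theo, and Iman for 19, but a cheaper cover exists.
Choose Theo and Iman: together they cover Wed-PM, Thu-AM, Tue-AM, Wed-AM — every shift.
Total cost: 6 + 10 = 16.
No cover costs less than 16.

16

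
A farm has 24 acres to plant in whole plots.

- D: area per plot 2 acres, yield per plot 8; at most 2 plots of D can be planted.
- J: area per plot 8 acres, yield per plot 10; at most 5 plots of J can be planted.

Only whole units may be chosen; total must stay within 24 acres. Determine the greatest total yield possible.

This is a bounded integer knapsack.
3×J: area 24 ≤ 24, yield 3·10 = 30.
2×D and 2×J: area 20 ≤ 24, yield 2·8 + 2·10 = 36.
Best is 36.

36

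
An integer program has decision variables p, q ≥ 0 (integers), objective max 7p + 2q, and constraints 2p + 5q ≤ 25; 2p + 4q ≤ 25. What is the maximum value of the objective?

Relaxing integrality, the LP optimum is 87.50 at (p,q) = (12.5, 0), which is not an integer point.
(p,q)=(12,0): 2·12+5·0=24≤25, 2·12+4·0=24≤25, objective 84.
(p,q)=(11,0): 2·11+5·0=22≤25, 2·11+4·0=22≤25, objective 77.
No feasible integer point exceeds 84.

84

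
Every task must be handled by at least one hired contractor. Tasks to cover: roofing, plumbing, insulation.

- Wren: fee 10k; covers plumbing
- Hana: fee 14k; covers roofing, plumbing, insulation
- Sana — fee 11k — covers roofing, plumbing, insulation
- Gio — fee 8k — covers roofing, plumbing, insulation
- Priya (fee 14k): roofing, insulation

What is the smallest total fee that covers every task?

Gio alone covers roofing, plumbing, insulation — every task.
Total fee: 8.

8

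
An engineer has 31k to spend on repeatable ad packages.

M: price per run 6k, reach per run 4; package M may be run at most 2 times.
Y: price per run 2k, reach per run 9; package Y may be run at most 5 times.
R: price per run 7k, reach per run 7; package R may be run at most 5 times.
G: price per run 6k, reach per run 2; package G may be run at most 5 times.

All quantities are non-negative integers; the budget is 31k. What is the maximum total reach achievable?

This is a bounded integer knapsack.
Take 5×Y and 3×R: price 31 ≤ 31, reach 5·9 + 3·7 = 66.
Y has the best ratio (9/2) and is taken to its limit of 5; remaining capacity is filled optimally with the others.

66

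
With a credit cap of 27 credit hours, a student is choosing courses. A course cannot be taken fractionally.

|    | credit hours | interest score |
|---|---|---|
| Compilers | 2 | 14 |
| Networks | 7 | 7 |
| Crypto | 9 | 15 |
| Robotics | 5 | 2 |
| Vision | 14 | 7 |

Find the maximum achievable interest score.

38

Compilers + Networks + Crypto + Robotics: credit hours 2 + 7 + 9 + 5 = 23 ≤ 27, interest score 14 + 7 + 15 + 2 = 38.
Compilers + Crypto + Vision: credit hours 2 + 9 + 14 = 25 ≤ 27, interest score 14 + 15 + 7 = 36.
Compilers + Networks + Crypto: credit hours 2 + 7 + 9 = 18 ≤ 27, interest score 14 + 7 + 15 = 36.
Best is Compilers, Networks, Crypto, and Robotics with total interest score 38.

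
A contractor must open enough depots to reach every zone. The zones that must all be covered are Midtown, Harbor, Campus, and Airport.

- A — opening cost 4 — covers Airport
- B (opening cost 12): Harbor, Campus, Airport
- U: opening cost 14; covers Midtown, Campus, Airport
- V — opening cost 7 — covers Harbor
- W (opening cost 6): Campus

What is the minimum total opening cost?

This is a weighted set-cover instance.
The greedy cost-per-new-zone heuristic would pick A, B, and U for 30, but a cheaper cover exists.
Choose U and V: together they cover Midtown, Harbor, Campus, Airport — every zone.
Total opening cost: 14 + 7 = 21.
No cover costs less than 21.

21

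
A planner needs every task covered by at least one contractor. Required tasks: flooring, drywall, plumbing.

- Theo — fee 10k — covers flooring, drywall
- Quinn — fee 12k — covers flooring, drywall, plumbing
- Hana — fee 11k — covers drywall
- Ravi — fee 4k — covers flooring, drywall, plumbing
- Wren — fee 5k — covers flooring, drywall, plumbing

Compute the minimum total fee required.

4

This is a weighted set-cover instance.
Ravi alone covers flooring, drywall, plumbing — every task.
Total fee: 4.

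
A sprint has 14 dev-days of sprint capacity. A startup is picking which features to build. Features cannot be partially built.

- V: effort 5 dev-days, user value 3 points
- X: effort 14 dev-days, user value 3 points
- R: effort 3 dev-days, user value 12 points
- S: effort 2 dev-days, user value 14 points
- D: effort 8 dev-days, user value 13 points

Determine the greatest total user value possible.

R + S + D: effort 3 + 2 + 8 = 13 ≤ 14, user value 12 + 14 + 13 = 39.
V + R + S: effort 5 + 3 + 2 = 10 ≤ 14, user value 3 + 12 + 14 = 29.
Best is R, S, and D with total user value 39.

39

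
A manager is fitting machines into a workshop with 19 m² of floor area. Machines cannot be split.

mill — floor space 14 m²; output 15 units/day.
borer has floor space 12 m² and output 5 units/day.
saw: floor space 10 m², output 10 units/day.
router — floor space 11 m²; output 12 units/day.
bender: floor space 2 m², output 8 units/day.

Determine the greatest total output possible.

mill + bender: floor space 14 + 2 = 16 ≤ 19, output 15 + 8 = 23.
router + bender: floor space 11 + 2 = 13 ≤ 19, output 12 + 8 = 20.
saw + bender: floor space 10 + 2 = 12 ≤ 19, output 10 + 8 = 18.
Best is mill and bender with total output 23.

23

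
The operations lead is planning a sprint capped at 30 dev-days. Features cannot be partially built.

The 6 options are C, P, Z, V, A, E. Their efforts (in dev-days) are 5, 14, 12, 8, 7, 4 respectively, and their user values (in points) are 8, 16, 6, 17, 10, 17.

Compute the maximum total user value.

Take C, V, A, and E: effort 5 + 8 + 7 + 4 = 24 ≤ 30, user value 8 + 17 + 10 + 17 = 52.
No other feasible combination does better.

52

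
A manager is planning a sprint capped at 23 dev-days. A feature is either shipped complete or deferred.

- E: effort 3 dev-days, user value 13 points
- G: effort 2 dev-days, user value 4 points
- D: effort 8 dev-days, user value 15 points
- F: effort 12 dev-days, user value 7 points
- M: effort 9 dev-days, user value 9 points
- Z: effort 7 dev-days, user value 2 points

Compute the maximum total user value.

Treat it as a binary knapsack problem.
Take E, G, D, and M: effort 3 + 2 + 8 + 9 = 22 ≤ 23, user value 13 + 4 + 15 + 9 = 41.
No other feasible combination does better.

41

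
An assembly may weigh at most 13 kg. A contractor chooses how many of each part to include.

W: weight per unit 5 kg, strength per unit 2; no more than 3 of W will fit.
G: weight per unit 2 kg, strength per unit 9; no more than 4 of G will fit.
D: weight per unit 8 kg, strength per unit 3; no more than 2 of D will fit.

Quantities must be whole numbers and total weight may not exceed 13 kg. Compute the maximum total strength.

Take 1×W and 4×G: weight 13 ≤ 13, strength 1·2 + 4·9 = 38.
G has the best ratio (9/2) and is taken to its limit of 4; remaining capacity is filled optimally with the others.

38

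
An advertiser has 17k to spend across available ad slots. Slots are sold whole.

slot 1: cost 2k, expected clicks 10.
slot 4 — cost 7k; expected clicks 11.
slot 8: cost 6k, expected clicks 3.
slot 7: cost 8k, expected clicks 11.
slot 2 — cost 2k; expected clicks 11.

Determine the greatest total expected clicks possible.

Take slot 1, slot 4, slot 8, and slot 2: cost 2 + 7 + 6 + 2 = 17 ≤ 17, expected clicks 10 + 11 + 3 + 11 = 35.
No other feasible combination does better.

35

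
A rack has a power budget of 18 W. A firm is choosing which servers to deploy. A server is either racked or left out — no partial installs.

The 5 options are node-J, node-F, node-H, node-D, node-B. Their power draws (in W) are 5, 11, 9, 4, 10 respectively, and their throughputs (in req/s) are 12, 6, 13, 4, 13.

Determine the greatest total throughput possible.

29

This is an integer program with binary decision variables.
Allowing fractional choices, the relaxed optimum would be about 30.2, but servers are indivisible.
node-J + node-H + node-D: power draw 5 + 9 + 4 = 18 ≤ 18, throughput 12 + 13 + 4 = 29.
node-J + node-H: power draw 5 + 9 = 14 ≤ 18, throughput 12 + 13 = 25.
node-J + node-B: power draw 5 + 10 = 15 ≤ 18, throughput 12 + 13 = 25.
Best is node-J, node-H, and node-D with total throughput 29.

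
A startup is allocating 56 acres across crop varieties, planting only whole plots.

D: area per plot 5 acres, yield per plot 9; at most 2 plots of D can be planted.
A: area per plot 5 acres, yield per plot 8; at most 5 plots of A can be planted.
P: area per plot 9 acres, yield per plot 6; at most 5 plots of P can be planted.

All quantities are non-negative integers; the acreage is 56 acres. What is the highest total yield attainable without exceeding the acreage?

2×D, 5×A, and 2×P: area 53 ≤ 56, yield 2·9 + 5·8 + 2·6 = 70.
2×D, 5×A, and 1×P: area 44 ≤ 56, yield 2·9 + 5·8 + 1·6 = 64.
Best is 70.

70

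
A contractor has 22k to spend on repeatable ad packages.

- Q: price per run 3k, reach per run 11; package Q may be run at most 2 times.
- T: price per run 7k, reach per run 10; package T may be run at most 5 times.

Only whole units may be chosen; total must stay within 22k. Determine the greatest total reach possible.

42

This is a bounded integer knapsack.
Take 2×Q and 2×T: price 20 ≤ 22, reach 2·11 + 2·10 = 42.
Q has the best ratio (11/3) and is taken to its limit of 2; remaining capacity is filled optimally with the others.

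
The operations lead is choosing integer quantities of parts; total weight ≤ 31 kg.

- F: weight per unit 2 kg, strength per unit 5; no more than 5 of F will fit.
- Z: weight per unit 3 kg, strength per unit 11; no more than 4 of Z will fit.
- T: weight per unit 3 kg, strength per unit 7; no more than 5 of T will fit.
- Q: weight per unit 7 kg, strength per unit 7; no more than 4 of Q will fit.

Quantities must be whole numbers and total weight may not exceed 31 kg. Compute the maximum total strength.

2×F, 4×Z, and 5×T: weight 31 ≤ 31, strength 2·5 + 4·11 + 5·7 = 89.
5×F, 4×Z, and 3×T: weight 31 ≤ 31, strength 5·5 + 4·11 + 3·7 = 90.
Best is 90.

90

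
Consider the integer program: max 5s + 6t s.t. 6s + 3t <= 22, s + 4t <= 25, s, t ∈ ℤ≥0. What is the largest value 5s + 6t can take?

(s,t)=(0,6): 6·0+3·6=18≤22, 1·0+4·6=24≤25, objective 36.
(s,t)=(1,5): 6·1+3·5=21≤22, 1·1+4·5=21≤25, objective 35.
(s,t)=(0,5): 6·0+3·5=15≤22, 1·0+4·5=20≤25, objective 30.
Maximum is 36 at (s,t)=(0,6).

36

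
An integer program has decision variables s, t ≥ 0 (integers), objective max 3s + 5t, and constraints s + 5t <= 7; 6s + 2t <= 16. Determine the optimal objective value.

11

(s,t)=(2,1): 1·2+5·1=7≤7, 6·2+2·1=14≤16, objective 11.
(s,t)=(1,1): 1·1+5·1=6≤7, 6·1+2·1=8≤16, objective 8.
(s,t)=(2,0): 1·2+5·0=2≤7, 6·2+2·0=12≤16, objective 6.
No feasible integer point exceeds 11.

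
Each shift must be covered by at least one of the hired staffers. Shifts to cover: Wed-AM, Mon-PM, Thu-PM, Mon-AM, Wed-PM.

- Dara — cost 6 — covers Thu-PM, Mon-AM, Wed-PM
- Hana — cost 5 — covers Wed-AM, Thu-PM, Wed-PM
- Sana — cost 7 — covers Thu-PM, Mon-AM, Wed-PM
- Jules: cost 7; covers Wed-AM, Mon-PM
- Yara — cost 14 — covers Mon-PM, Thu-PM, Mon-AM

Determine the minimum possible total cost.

The greedy cost-per-new-shift heuristic would pick Hana, Dara, and Jules for 18, but a cheaper cover exists.
Choose Dara and Jules: together they cover Wed-AM, Mon-PM, Thu-PM, Mon-AM, Wed-PM — every shift.
Total cost: 6 + 7 = 13.
No cover costs less than 13.

13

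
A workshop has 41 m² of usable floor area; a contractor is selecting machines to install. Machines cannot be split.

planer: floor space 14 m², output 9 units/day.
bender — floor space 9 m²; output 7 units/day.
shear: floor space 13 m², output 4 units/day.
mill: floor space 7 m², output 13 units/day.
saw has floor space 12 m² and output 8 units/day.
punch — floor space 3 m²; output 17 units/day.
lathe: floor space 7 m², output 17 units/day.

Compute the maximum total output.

63

Take planer, bender, mill, punch, and lathe: floor space 14 + 9 + 7 + 3 + 7 = 40 ≤ 41, output 9 + 7 + 13 + 17 + 17 = 63.
No other feasible combination does better.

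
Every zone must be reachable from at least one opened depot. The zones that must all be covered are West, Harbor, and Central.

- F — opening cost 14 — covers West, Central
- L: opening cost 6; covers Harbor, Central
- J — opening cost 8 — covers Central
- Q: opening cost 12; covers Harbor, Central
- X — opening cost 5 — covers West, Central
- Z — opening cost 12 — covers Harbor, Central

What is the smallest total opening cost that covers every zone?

11

Choose L and X: together they cover West, Harbor, Central — every zone.
Total opening cost: 6 + 5 = 11.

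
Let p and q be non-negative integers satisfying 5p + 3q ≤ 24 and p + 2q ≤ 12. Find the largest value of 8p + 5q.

39

Relaxing integrality, the LP optimum is 39.43 at (p,q) = (1.71, 5.14), which is not an integer point.
(p,q)=(3,3): 5·3+3·3=24≤24, 1·3+2·3=9≤12, objective 39.
(p,q)=(2,4): 5·2+3·4=22≤24, 1·2+2·4=10≤12, objective 36.
(p,q)=(3,2): 5·3+3·2=21≤24, 1·3+2·2=7≤12, objective 34.
The best lattice point is (3,3), giving 39.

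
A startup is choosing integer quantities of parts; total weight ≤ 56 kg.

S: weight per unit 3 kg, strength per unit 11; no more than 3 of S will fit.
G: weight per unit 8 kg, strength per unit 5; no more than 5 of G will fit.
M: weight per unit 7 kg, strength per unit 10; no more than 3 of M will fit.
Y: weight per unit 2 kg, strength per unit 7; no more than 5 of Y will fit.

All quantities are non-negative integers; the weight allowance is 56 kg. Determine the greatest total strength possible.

3×S, 2×G, 3×M, and 5×Y: weight 56 ≤ 56, strength 3·11 + 2·5 + 3·10 + 5·7 = 108.
3×S, 1×G, 3×M, and 5×Y: weight 48 ≤ 56, strength 3·11 + 1·5 + 3·10 + 5·7 = 103.
Best is 108.

108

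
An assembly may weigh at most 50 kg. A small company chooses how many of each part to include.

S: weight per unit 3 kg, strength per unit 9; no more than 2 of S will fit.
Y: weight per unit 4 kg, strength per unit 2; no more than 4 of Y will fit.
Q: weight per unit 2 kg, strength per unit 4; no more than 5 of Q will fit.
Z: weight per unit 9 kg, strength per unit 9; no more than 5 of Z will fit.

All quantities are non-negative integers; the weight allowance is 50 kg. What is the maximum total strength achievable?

This is a bounded integer knapsack.
2×S, 1×Y, 5×Q, and 3×Z: weight 47 ≤ 50, strength 2·9 + 1·2 + 5·4 + 3·9 = 67.
2×S, 4×Q, and 4×Z: weight 50 ≤ 50, strength 2·9 + 4·4 + 4·9 = 70.
Best is 70.

70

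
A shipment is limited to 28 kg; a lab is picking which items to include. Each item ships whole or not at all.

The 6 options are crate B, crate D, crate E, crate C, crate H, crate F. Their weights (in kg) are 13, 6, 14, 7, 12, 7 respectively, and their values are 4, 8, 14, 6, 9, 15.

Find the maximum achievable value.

37

Take crate D, crate E, and crate F: weight 6 + 14 + 7 = 27 ≤ 28, value 8 + 14 + 15 = 37.
No other feasible combination does better.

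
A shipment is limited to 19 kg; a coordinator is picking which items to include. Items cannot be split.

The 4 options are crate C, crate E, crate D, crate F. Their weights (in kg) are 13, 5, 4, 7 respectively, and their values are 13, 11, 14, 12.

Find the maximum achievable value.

37

This is a 0-1 knapsack instance.
Allowing fractional choices, the relaxed optimum would be about 40.0, but items are indivisible.
crate E + crate D + crate F: weight 5 + 4 + 7 = 16 ≤ 19, value 11 + 14 + 12 = 37.
crate C + crate D: weight 13 + 4 = 17 ≤ 19, value 13 + 14 = 27.
Best is crate E, crate D, and crate F with total value 37.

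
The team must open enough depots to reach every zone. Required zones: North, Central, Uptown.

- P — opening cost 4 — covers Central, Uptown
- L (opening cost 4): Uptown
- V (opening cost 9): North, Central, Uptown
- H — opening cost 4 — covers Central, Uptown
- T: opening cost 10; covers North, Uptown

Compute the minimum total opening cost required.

9

V alone covers North, Central, Uptown — every zone.
Total opening cost: 9.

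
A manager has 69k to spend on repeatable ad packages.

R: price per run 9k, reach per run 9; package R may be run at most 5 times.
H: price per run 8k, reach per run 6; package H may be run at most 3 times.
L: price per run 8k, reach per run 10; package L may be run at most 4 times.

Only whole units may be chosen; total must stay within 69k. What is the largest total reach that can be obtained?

Take 4×R and 4×L: price 68 ≤ 69, reach 4·9 + 4·10 = 76.
L has the best ratio (10/8) and is taken to its limit of 4; remaining capacity is filled optimally with the others.

76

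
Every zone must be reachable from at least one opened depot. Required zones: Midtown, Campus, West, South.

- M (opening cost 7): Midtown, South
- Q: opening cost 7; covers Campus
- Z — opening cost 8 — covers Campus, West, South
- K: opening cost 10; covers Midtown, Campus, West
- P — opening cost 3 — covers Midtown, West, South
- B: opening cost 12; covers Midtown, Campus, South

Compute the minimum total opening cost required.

10

Choose Q and P: together they cover Midtown, Campus, West, South — every zone.
Total opening cost: 7 + 3 = 10.
No cover costs less than 10.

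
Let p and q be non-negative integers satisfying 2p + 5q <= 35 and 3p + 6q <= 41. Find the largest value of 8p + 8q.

(p,q)=(13,0): 2·13+5·0=26≤35, 3·13+6·0=39≤41, objective 104.
(p,q)=(12,0): 2·12+5·0=24≤35, 3·12+6·0=36≤41, objective 96.
Maximum is 104 at (p,q)=(13,0).

104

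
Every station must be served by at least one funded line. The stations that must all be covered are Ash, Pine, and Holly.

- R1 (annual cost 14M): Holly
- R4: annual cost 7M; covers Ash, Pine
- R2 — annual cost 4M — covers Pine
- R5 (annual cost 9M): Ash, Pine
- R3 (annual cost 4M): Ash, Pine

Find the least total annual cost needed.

Choose R1 and R3: together they cover Ash, Pine, Holly — every station.
Total annual cost: 14 + 4 = 18.

18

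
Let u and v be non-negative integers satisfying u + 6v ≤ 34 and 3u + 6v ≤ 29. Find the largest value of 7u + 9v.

Relaxing integrality, the LP optimum is 67.67 at (u,v) = (9.67, 0), which is not an integer point.
(u,v)=(9,0): 1·9+6·0=9≤34, 3·9+6·0=27≤29, objective 63.
(u,v)=(8,0): 1·8+6·0=8≤34, 3·8+6·0=24≤29, objective 56.
No feasible integer point exceeds 63.

63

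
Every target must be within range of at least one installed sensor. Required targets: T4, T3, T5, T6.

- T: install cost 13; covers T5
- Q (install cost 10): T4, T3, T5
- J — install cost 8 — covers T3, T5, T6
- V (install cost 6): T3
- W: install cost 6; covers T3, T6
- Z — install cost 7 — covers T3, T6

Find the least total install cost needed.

The greedy cost-per-new-target heuristic would pick J and Q for 18, but a cheaper cover exists.
Choose Q and W: together they cover T4, T3, T5, T6 — every target.
Total install cost: 10 + 6 = 16.
No cover costs less than 16.

16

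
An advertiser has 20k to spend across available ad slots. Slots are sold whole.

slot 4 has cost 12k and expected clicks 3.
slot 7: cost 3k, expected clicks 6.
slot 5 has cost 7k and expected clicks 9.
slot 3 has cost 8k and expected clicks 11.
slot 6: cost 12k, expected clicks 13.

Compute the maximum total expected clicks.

26

This is an integer program with binary decision variables.
Allowing fractional choices, the relaxed optimum would be about 28.2, but ad slots are indivisible.
slot 5 + slot 6: cost 7 + 12 = 19 ≤ 20, expected clicks 9 + 13 = 22.
slot 7 + slot 5 + slot 3: cost 3 + 7 + 8 = 18 ≤ 20, expected clicks 6 + 9 + 11 = 26.
slot 3 + slot 6: cost 8 + 12 = 20 ≤ 20, expected clicks 11 + 13 = 24.
Best is slot 7, slot 5, and slot 3 with total expected clicks 26.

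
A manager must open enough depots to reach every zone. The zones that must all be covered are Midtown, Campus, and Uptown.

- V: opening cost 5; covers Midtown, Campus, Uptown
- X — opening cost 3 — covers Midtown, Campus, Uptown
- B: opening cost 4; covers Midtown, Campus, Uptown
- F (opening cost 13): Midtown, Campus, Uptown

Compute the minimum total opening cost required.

3

X alone covers Midtown, Campus, Uptown — every zone.
Total opening cost: 3.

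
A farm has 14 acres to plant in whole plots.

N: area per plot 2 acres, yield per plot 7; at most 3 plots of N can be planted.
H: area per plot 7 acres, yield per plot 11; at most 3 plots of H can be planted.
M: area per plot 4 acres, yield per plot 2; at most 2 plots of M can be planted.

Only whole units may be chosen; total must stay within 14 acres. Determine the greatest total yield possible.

N has the best ratio (7/2); taking only N gives at most 3×7 = 21 (stopped by the supply cap of 3).
Mixing does better — 3×N and 1×H: area 13 ≤ 14, yield 3·7 + 1·11 = 32.

32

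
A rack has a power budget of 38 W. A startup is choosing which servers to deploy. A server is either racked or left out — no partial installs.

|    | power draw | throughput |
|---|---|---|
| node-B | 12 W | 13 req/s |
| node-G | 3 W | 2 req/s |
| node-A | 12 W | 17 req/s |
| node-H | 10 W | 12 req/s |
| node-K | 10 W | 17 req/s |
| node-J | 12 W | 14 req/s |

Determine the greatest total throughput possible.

50

Take node-G, node-A, node-K, and node-J: power draw 3 + 12 + 10 + 12 = 37 ≤ 38, throughput 2 + 17 + 17 + 14 = 50.
No other feasible combination does better.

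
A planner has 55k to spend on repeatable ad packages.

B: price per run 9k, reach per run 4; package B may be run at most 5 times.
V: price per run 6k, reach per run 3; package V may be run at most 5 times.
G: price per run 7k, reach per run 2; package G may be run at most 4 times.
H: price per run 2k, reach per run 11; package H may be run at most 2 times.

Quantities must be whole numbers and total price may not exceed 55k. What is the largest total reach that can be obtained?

H has the best ratio (11/2); taking only H gives at most 2×11 = 22 (stopped by the supply cap of 2).
Mixing does better — 3×B, 4×V, and 2×H: price 55 ≤ 55, reach 3·4 + 4·3 + 2·11 = 46.

46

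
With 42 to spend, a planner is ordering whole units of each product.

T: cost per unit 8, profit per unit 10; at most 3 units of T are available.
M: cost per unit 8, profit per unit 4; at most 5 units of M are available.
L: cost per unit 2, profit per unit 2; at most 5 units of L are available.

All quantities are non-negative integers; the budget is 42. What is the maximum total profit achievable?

3×T, 1×M, and 5×L: cost 42 ≤ 42, profit 3·10 + 1·4 + 5·2 = 44.
3×T, 1×M, and 4×L: cost 40 ≤ 42, profit 3·10 + 1·4 + 4·2 = 42.
Best is 44.

44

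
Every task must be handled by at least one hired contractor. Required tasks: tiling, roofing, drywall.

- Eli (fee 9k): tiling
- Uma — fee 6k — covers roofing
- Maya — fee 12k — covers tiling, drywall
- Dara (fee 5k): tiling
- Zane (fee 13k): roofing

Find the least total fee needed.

18

The greedy cost-per-new-task heuristic would pick Dara, Uma, and Maya for 23, but a cheaper cover exists.
Choose Uma and Maya: together they cover tiling, roofing, drywall — every task.
Total fee: 6 + 12 = 18.
No cover costs less than 18.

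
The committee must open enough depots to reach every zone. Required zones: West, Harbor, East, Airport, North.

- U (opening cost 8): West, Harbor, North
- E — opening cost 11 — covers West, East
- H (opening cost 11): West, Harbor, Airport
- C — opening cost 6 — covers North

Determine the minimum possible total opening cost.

28

This is a weighted set-cover instance.
Choose E, H, and C: together they cover West, Harbor, East, Airport, North — every zone.
Total opening cost: 11 + 11 + 6 = 28.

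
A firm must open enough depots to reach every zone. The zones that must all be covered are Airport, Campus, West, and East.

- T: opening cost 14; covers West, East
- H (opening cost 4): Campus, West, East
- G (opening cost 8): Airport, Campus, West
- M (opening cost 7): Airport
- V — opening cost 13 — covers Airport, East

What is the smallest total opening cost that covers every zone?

11

Choose H and M: together they cover Airport, Campus, West, East — every zone.
Total opening cost: 4 + 7 = 11.
No cover costs less than 11.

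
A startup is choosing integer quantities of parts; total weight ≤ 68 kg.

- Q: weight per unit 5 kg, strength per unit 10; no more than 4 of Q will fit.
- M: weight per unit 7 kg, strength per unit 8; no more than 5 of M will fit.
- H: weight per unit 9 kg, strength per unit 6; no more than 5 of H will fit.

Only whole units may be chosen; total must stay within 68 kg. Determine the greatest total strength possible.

86

4×Q, 4×M, and 2×H: weight 66 ≤ 68, strength 4·10 + 4·8 + 2·6 = 84.
4×Q, 5×M, and 1×H: weight 64 ≤ 68, strength 4·10 + 5·8 + 1·6 = 86.
Best is 86.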